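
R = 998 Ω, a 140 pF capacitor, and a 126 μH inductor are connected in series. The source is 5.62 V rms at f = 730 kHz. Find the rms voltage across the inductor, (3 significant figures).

ω = 2πf = 4.587e+06 rad/s
X_L = ωL = 578 Ω
X_C = 1/(ωC) = 1560 Ω
Net reactance X = X_L − X_C = -979 Ω
Z = 998 − j979 Ω
|Z| = √(998² + 979²) = 1400 Ω
I = V/|Z| = 4.02 mA
V_L = I·|Z_L| = 0.00402 × 578 = 2.32 V

2.32 V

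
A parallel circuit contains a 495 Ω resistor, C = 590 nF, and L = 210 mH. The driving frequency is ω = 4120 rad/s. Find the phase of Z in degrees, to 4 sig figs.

-32.26°

X_L = ωL = 865.2 Ω
X_C = 1/(ωC) = 411.4 Ω
Parallel: admittances add. Y = 1/R + 1/(jωL) + jωC
Y = (0.002020 + j0.001275) S
|Y| = 0.002389 S → |Z| = 1/|Y| = 418.6 Ω, ∠Z = −∠Y = -32.26°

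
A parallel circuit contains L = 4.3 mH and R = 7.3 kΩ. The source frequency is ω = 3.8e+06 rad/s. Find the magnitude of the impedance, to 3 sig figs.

X_L = ωL = 16300 Ω
Parallel: admittances add. Y = 1/R + 1/(jωL)
Y = (0.000137 − j6.12e-05) S
|Y| = 0.000150 S → |Z| = 1/|Y| = 6670 Ω, ∠Z = −∠Y = 24.1°

6670 Ω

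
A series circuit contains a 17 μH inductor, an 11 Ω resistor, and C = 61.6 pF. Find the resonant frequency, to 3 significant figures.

ω₀ = 1/√(LC) = 1/√(1.7e-05 × 6.16e-11) = 3.09e+07 rad/s
f₀ = ω₀/(2π) = 4.92 MHz

4.92 MHz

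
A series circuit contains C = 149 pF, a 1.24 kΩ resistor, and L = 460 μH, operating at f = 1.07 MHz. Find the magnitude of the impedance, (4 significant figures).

ω = 2πf = 6.723e+06 rad/s
X_L = ωL = 3093 Ω
X_C = 1/(ωC) = 998.3 Ω
Net reactance X = X_L − X_C = 2094 Ω
Z = 1240 + j2094 Ω
|Z| = √(1240² + 2094²) = 2434 Ω

2434 Ω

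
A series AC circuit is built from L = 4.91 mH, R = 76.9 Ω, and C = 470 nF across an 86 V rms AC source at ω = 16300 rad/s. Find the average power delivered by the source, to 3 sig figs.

X_L = ωL = 80.0 Ω
X_C = 1/(ωC) = 131 Ω
Net reactance X = X_L − X_C = -50.5 Ω
Z = 76.9 − j50.5 Ω
|Z| = √(76.9² + 50.5²) = 92.0 Ω
∠Z = arctan(-50.5/76.9) = -33.3°
I = V/|Z| = 935 mA
P = VI cos φ = 86 × 0.935 × cos(-33.3°) = 67.2 W

67.2 W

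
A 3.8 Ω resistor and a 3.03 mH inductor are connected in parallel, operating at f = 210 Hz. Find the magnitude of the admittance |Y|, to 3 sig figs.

ω = 2πf = 1319 rad/s
X_L = ωL = 4.00 Ω
Parallel: admittances add. Y = 1/R + 1/(jωL)
Y = (0.263 − j0.250) S
|Y| = 0.363 S → |Z| = 1/|Y| = 2.75 Ω, ∠Z = −∠Y = 43.5°

363 mS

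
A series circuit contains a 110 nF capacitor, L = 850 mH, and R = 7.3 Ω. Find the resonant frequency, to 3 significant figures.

ω₀ = 1/√(LC) = 1/√(0.85 × 1.1e-07) = 3270 rad/s
f₀ = ω₀/(2π) = 520 Hz

520 Hz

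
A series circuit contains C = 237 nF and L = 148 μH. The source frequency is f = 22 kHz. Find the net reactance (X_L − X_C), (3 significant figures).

ω = 2πf = 138200 rad/s
X_L = ωL = 20.5 Ω
X_C = 1/(ωC) = 30.5 Ω
X = 20.5 − 30.5 = -10.1 Ω

-10.1 Ω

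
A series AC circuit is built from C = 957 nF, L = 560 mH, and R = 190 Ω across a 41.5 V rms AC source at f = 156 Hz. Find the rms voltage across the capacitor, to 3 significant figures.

ω = 2πf = 980.2 rad/s
X_L = ωL = 549 Ω
X_C = 1/(ωC) = 1070 Ω
Net reactance X = X_L − X_C = -517 Ω
Z = 190 − j517 Ω
|Z| = √(190² + 517²) = 551 Ω
I = V/|Z| = 75.3 mA
V_C = I·|Z_C| = 0.0753 × 1070 = 80.3 V

80.3 V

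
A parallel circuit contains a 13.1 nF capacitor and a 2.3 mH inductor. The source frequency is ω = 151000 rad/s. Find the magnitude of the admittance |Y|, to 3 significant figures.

X_L = ωL = 347 Ω
X_C = 1/(ωC) = 506 Ω
Parallel: admittances add. Y = 1/(jωL) + jωC
Y = (0 − j0.000901) S
|Y| = 0.000901 S → |Z| = 1/|Y| = 1110 Ω, ∠Z = −∠Y = 90.0°

901 μS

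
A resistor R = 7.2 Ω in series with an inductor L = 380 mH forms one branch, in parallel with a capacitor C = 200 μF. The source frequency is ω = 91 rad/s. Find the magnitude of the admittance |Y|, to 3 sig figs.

X_L = ωL = 34.6 Ω
X_C = 1/(ωC) = 54.9 Ω
Branch 1 (R+jX_L): Z₁ = 7.20 + j34.6 Ω, |Z₁| = 35.3 Ω
Branch 2 (−jX_C): Z₂ = −j54.9 Ω
Parallel: Z = Z₁Z₂/(Z₁+Z₂), |Z| = 89.8 Ω, ∠Z = 58.8°
|Y| = 1/|Z| = 11.1 mS

11.1 mS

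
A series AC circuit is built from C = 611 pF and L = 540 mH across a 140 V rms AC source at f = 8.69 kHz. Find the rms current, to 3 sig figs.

285 mA

ω = 2πf = 54600 rad/s
X_L = ωL = 29500 Ω
X_C = 1/(ωC) = 30000 Ω
Net reactance X = X_L − X_C = -491 Ω
Z = − j491 Ω
|Z| = √(0² + 491²) = 491 Ω
I = V/|Z| = 140/491 = 285 mA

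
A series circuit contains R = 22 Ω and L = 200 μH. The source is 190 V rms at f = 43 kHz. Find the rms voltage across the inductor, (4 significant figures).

176.0 V

ω = 2πf = 270200 rad/s
X_L = ωL = 54.04 Ω
Z = 22.00 + j54.04 Ω
|Z| = √(22.00² + 54.04²) = 58.34 Ω
I = V/|Z| = 3.257 A
V_L = I·|Z_L| = 3.257 × 54.04 = 176.0 V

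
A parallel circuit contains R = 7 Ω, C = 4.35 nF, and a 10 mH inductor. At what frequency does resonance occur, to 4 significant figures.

ω₀ = 1/√(LC) = 1/√(0.01 × 4.35e-09) = 151600 rad/s
f₀ = ω₀/(2π) = 24.13 kHz

24.13 kHz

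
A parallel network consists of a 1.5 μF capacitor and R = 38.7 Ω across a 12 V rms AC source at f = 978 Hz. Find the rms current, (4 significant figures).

329.2 mA

ω = 2πf = 6145 rad/s
X_C = 1/(ωC) = 108.5 Ω
Parallel: admittances add. Y = 1/R + jωC
Y = (0.02584 + j0.009217) S
|Y| = 0.02743 S → |Z| = 1/|Y| = 36.45 Ω, ∠Z = −∠Y = -19.63°
I = V/|Z| = 12/36.45 = 329.2 mA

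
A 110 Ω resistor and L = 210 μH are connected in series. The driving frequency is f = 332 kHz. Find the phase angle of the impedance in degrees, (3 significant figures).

75.9°

ω = 2πf = 2.086e+06 rad/s
X_L = ωL = 438 Ω
Z = 110 + j438 Ω
|Z| = √(110² + 438²) = 452 Ω
∠Z = arctan(438/110) = 75.9°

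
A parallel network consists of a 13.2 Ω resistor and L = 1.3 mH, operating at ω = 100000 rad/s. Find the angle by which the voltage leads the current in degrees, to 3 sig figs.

5.80°

X_L = ωL = 130 Ω
Parallel: admittances add. Y = 1/R + 1/(jωL)
Y = (0.0758 − j0.00769) S
|Y| = 0.0761 S → |Z| = 1/|Y| = 13.1 Ω, ∠Z = −∠Y = 5.80°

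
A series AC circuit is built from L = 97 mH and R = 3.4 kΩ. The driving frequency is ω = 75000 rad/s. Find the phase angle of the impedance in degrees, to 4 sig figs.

64.95°

X_L = ωL = 7275 Ω
Z = 3400 + j7275 Ω
|Z| = √(3400² + 7275²) = 8030 Ω
∠Z = arctan(7275/3400) = 64.95°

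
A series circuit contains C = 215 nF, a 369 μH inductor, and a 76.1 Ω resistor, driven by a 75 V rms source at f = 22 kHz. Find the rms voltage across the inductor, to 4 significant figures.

49.01 V

ω = 2πf = 138200 rad/s
X_L = ωL = 51.01 Ω
X_C = 1/(ωC) = 33.65 Ω
Net reactance X = X_L − X_C = 17.36 Ω
Z = 76.10 + j17.36 Ω
|Z| = √(76.10² + 17.36²) = 78.05 Ω
I = V/|Z| = 960.9 mA
V_L = I·|Z_L| = 0.9609 × 51.01 = 49.01 V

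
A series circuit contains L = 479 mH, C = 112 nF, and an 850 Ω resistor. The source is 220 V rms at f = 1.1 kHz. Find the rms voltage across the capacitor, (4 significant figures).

ω = 2πf = 6912 rad/s
X_L = ωL = 3311 Ω
X_C = 1/(ωC) = 1292 Ω
Net reactance X = X_L − X_C = 2019 Ω
Z = 850.0 + j2019 Ω
|Z| = √(850.0² + 2019²) = 2190 Ω
I = V/|Z| = 100.4 mA
V_C = I·|Z_C| = 0.1004 × 1292 = 129.7 V

129.7 V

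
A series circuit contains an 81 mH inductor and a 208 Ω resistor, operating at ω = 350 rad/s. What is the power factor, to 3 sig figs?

0.991

X_L = ωL = 28.4 Ω
Z = 208 + j28.4 Ω
|Z| = √(208² + 28.4²) = 210 Ω
∠Z = arctan(28.4/208) = 7.76°
cos φ = cos(7.76°) = 0.991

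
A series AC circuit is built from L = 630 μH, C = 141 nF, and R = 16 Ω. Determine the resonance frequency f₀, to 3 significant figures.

ω₀ = 1/√(LC) = 1/√(0.00063 × 1.41e-07) = 106100 rad/s
f₀ = ω₀/(2π) = 16.9 kHz

16.9 kHz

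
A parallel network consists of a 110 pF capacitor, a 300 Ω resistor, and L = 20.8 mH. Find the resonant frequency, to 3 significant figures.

ω₀ = 1/√(LC) = 1/√(0.0208 × 1.1e-10) = 661100 rad/s
f₀ = ω₀/(2π) = 105 kHz

105 kHz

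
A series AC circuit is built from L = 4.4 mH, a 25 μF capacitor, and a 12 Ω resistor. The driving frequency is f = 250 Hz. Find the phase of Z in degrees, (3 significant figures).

-57.1°

ω = 2πf = 1571 rad/s
X_L = ωL = 6.91 Ω
X_C = 1/(ωC) = 25.5 Ω
Net reactance X = X_L − X_C = -18.6 Ω
Z = 12.0 − j18.6 Ω
|Z| = √(12.0² + 18.6²) = 22.1 Ω
∠Z = arctan(-18.6/12.0) = -57.1°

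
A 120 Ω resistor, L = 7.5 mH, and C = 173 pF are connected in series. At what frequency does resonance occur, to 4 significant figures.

ω₀ = 1/√(LC) = 1/√(0.0075 × 1.73e-10) = 877900 rad/s
f₀ = ω₀/(2π) = 139.7 kHz

139.7 kHz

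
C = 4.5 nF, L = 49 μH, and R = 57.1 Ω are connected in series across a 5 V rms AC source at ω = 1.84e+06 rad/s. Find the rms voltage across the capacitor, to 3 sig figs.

9.32 V

X_L = ωL = 90.2 Ω
X_C = 1/(ωC) = 121 Ω
Net reactance X = X_L − X_C = -30.6 Ω
Z = 57.1 − j30.6 Ω
|Z| = √(57.1² + 30.6²) = 64.8 Ω
I = V/|Z| = 77.2 mA
V_C = I·|Z_C| = 0.0772 × 121 = 9.32 V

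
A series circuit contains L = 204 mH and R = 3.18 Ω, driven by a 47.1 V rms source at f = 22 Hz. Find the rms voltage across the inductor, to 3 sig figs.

ω = 2πf = 138.2 rad/s
X_L = ωL = 28.2 Ω
Z = 3.18 + j28.2 Ω
|Z| = √(3.18² + 28.2²) = 28.4 Ω
I = V/|Z| = 1.66 A
V_L = I·|Z_L| = 1.66 × 28.2 = 46.8 V

46.8 V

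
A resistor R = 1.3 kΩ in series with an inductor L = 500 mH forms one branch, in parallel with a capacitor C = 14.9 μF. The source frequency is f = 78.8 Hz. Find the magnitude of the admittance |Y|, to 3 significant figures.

ω = 2πf = 495.1 rad/s
X_L = ωL = 248 Ω
X_C = 1/(ωC) = 136 Ω
Branch 1 (R+jX_L): Z₁ = 1300 + j248 Ω, |Z₁| = 1320 Ω
Branch 2 (−jX_C): Z₂ = −j136 Ω
Parallel: Z = Z₁Z₂/(Z₁+Z₂), |Z| = 137 Ω, ∠Z = -84.1°
|Y| = 1/|Z| = 7.27 mS

7.27 mS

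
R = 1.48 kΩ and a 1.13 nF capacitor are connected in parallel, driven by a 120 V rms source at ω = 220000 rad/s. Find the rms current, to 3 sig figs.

X_C = 1/(ωC) = 4020 Ω
Parallel: admittances add. Y = 1/R + jωC
Y = (0.000676 + j0.000249) S
|Y| = 0.000720 S → |Z| = 1/|Y| = 1390 Ω, ∠Z = −∠Y = -20.2°
I = V/|Z| = 120/1390 = 86.4 mA

86.4 mA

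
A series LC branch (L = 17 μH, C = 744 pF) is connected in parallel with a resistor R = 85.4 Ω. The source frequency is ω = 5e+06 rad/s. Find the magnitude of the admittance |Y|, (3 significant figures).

X_L = ωL = 85.0 Ω
X_C = 1/(ωC) = 269 Ω
Branch 1: Z₁ = R = 85.4 Ω
Branch 2 (series LC): Z₂ = j(X_L − X_C) = −j184 Ω
Parallel: Z = Z₁Z₂/(Z₁+Z₂), |Z| = 77.4 Ω, ∠Z = -24.9°
|Y| = 1/|Z| = 12.9 mS

12.9 mS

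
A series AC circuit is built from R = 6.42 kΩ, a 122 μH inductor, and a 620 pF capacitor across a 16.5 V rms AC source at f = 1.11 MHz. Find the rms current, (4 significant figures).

2.558 mA

ω = 2πf = 6.974e+06 rad/s
X_L = ωL = 850.9 Ω
X_C = 1/(ωC) = 231.3 Ω
Net reactance X = X_L − X_C = 619.6 Ω
Z = 6420 + j619.6 Ω
|Z| = √(6420² + 619.6²) = 6450 Ω
I = V/|Z| = 16.5/6450 = 2.558 mA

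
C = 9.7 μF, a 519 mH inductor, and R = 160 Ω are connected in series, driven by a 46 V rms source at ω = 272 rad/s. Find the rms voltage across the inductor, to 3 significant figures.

22.7 V

X_L = ωL = 141 Ω
X_C = 1/(ωC) = 379 Ω
Net reactance X = X_L − X_C = -238 Ω
Z = 160 − j238 Ω
|Z| = √(160² + 238²) = 287 Ω
I = V/|Z| = 160 mA
V_L = I·|Z_L| = 0.160 × 141 = 22.7 V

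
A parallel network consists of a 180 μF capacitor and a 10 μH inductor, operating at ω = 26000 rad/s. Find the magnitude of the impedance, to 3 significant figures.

X_L = ωL = 0.260 Ω
X_C = 1/(ωC) = 0.214 Ω
Parallel: admittances add. Y = 1/(jωL) + jωC
Y = (0 + j0.834) S
|Y| = 0.834 S → |Z| = 1/|Y| = 1.20 Ω, ∠Z = −∠Y = -90.0°

1.20 Ω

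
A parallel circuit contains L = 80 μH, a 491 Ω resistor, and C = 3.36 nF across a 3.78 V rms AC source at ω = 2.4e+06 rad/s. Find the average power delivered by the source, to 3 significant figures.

29.1 mW

X_L = ωL = 192 Ω
X_C = 1/(ωC) = 124 Ω
Parallel: admittances add. Y = 1/R + 1/(jωL) + jωC
Y = (0.00204 + j0.00286) S
|Y| = 0.00351 S → |Z| = 1/|Y| = 285 Ω, ∠Z = −∠Y = -54.5°
I = V/|Z| = 13.3 mA
P = VI cos φ = 3.78 × 0.0133 × cos(-54.5°) = 29.1 mW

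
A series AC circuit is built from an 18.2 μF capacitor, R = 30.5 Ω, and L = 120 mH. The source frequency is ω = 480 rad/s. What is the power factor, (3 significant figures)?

0.473

X_L = ωL = 57.6 Ω
X_C = 1/(ωC) = 114 Ω
Net reactance X = X_L − X_C = -56.9 Ω
Z = 30.5 − j56.9 Ω
|Z| = √(30.5² + 56.9²) = 64.5 Ω
∠Z = arctan(-56.9/30.5) = -61.8°
cos φ = cos(-61.8°) = 0.473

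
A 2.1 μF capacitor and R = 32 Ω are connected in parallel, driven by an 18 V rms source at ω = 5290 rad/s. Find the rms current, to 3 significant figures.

X_C = 1/(ωC) = 90.0 Ω
Parallel: admittances add. Y = 1/R + jωC
Y = (0.0312 + j0.0111) S
|Y| = 0.0332 S → |Z| = 1/|Y| = 30.2 Ω, ∠Z = −∠Y = -19.6°
I = V/|Z| = 18/30.2 = 597 mA

597 mA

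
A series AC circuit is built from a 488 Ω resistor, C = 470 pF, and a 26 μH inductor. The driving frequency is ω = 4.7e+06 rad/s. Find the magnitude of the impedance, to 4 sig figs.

589.4 Ω

X_L = ωL = 122.2 Ω
X_C = 1/(ωC) = 452.7 Ω
Net reactance X = X_L − X_C = -330.5 Ω
Z = 488.0 − j330.5 Ω
|Z| = √(488.0² + 330.5²) = 589.4 Ω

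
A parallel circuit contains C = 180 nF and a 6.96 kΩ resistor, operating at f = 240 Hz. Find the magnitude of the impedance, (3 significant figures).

ω = 2πf = 1508 rad/s
X_C = 1/(ωC) = 3680 Ω
Parallel: admittances add. Y = 1/R + jωC
Y = (0.000144 + j0.000271) S
|Y| = 0.000307 S → |Z| = 1/|Y| = 3260 Ω, ∠Z = −∠Y = -62.1°

3260 Ω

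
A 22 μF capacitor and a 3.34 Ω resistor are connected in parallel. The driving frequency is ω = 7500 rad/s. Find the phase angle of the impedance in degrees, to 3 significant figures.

-28.9°

X_C = 1/(ωC) = 6.06 Ω
Parallel: admittances add. Y = 1/R + jωC
Y = (0.299 + j0.165) S
|Y| = 0.342 S → |Z| = 1/|Y| = 2.93 Ω, ∠Z = −∠Y = -28.9°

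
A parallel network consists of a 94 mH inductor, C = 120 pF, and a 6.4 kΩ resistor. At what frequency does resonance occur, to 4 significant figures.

47.39 kHz

ω₀ = 1/√(LC) = 1/√(0.094 × 1.2e-10) = 297700 rad/s
f₀ = ω₀/(2π) = 47.39 kHz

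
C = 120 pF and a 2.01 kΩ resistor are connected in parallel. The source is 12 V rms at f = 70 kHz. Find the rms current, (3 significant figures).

ω = 2πf = 439800 rad/s
X_C = 1/(ωC) = 18900 Ω
Parallel: admittances add. Y = 1/R + jωC
Y = (0.000498 + j5.28e-05) S
|Y| = 0.000500 S → |Z| = 1/|Y| = 2000 Ω, ∠Z = −∠Y = -6.06°
I = V/|Z| = 12/2000 = 6.00 mA

6.00 mA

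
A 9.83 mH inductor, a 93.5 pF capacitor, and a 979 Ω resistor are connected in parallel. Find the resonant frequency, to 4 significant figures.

166.0 kHz

ω₀ = 1/√(LC) = 1/√(0.00983 × 9.35e-11) = 1.043e+06 rad/s
f₀ = ω₀/(2π) = 166.0 kHz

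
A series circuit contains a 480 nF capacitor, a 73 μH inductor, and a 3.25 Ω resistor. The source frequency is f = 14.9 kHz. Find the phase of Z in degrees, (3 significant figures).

ω = 2πf = 93620 rad/s
X_L = ωL = 6.83 Ω
X_C = 1/(ωC) = 22.3 Ω
Net reactance X = X_L − X_C = -15.4 Ω
Z = 3.25 − j15.4 Ω
|Z| = √(3.25² + 15.4²) = 15.8 Ω
∠Z = arctan(-15.4/3.25) = -78.1°

-78.1°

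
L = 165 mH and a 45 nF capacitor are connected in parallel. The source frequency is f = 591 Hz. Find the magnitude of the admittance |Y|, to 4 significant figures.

ω = 2πf = 3713 rad/s
X_L = ωL = 612.7 Ω
X_C = 1/(ωC) = 5984 Ω
Parallel: admittances add. Y = 1/(jωL) + jωC
Y = (0 − j0.001465) S
|Y| = 0.001465 S → |Z| = 1/|Y| = 682.6 Ω, ∠Z = −∠Y = 90.00°

1.465 mS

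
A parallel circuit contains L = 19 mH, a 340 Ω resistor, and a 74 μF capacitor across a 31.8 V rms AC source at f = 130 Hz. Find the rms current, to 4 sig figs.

ω = 2πf = 816.8 rad/s
X_L = ωL = 15.52 Ω
X_C = 1/(ωC) = 16.54 Ω
Parallel: admittances add. Y = 1/R + 1/(jωL) + jωC
Y = (0.002941 − j0.003991) S
|Y| = 0.004958 S → |Z| = 1/|Y| = 201.7 Ω, ∠Z = −∠Y = 53.61°
I = V/|Z| = 31.8/201.7 = 157.7 mA

157.7 mA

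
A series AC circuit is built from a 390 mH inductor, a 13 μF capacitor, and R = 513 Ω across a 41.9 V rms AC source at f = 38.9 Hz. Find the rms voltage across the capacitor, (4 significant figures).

23.63 V

ω = 2πf = 244.4 rad/s
X_L = ωL = 95.32 Ω
X_C = 1/(ωC) = 314.7 Ω
Net reactance X = X_L − X_C = -219.4 Ω
Z = 513.0 − j219.4 Ω
|Z| = √(513.0² + 219.4²) = 557.9 Ω
I = V/|Z| = 75.10 mA
V_C = I·|Z_C| = 0.07510 × 314.7 = 23.63 V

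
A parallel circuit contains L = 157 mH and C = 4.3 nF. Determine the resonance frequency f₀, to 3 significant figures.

6.13 kHz

ω₀ = 1/√(LC) = 1/√(0.157 × 4.3e-09) = 38490 rad/s
f₀ = ω₀/(2π) = 6.13 kHz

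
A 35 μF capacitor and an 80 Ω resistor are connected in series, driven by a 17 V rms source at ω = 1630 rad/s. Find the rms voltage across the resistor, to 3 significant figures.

X_C = 1/(ωC) = 17.5 Ω
Z = 80.0 − j17.5 Ω
|Z| = √(80.0² + 17.5²) = 81.9 Ω
I = V/|Z| = 208 mA
V_R = I·|Z_R| = 0.208 × 80.0 = 16.6 V

16.6 V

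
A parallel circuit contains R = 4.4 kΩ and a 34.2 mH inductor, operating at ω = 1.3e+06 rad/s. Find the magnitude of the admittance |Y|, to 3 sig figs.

228 μS

X_L = ωL = 44500 Ω
Parallel: admittances add. Y = 1/R + 1/(jωL)
Y = (0.000227 − j2.25e-05) S
|Y| = 0.000228 S → |Z| = 1/|Y| = 4380 Ω, ∠Z = −∠Y = 5.65°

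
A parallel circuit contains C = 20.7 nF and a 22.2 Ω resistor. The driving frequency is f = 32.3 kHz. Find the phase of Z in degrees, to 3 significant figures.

ω = 2πf = 202900 rad/s
X_C = 1/(ωC) = 238 Ω
Parallel: admittances add. Y = 1/R + jωC
Y = (0.0450 + j0.00420) S
|Y| = 0.0452 S → |Z| = 1/|Y| = 22.1 Ω, ∠Z = −∠Y = -5.33°

-5.33°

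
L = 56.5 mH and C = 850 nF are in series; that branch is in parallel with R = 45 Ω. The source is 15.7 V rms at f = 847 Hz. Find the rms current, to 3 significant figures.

401 mA

ω = 2πf = 5322 rad/s
X_L = ωL = 301 Ω
X_C = 1/(ωC) = 221 Ω
Branch 1: Z₁ = R = 45.0 Ω
Branch 2 (series LC): Z₂ = j(X_L − X_C) = j79.6 Ω
Parallel: Z = Z₁Z₂/(Z₁+Z₂), |Z| = 39.2 Ω, ∠Z = 29.5°
I = V/|Z| = 15.7/39.2 = 401 mA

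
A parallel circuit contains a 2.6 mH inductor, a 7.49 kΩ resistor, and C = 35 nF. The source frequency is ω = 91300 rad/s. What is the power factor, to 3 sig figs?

0.130

X_L = ωL = 237 Ω
X_C = 1/(ωC) = 313 Ω
Parallel: admittances add. Y = 1/R + 1/(jωL) + jωC
Y = (0.000134 − j0.00102) S
|Y| = 0.00103 S → |Z| = 1/|Y| = 975 Ω, ∠Z = −∠Y = 82.5°
cos φ = cos(82.5°) = 0.130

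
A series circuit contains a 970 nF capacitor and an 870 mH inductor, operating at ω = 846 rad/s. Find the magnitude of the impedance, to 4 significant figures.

482.6 Ω

X_L = ωL = 736.0 Ω
X_C = 1/(ωC) = 1219 Ω
Net reactance X = X_L − X_C = -482.6 Ω
Z = − j482.6 Ω
|Z| = √(0² + 482.6²) = 482.6 Ω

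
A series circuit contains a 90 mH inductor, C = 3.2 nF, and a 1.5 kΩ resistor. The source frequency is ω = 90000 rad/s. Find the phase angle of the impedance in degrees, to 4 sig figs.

X_L = ωL = 8100 Ω
X_C = 1/(ωC) = 3472 Ω
Net reactance X = X_L − X_C = 4628 Ω
Z = 1500 + j4628 Ω
|Z| = √(1500² + 4628²) = 4865 Ω
∠Z = arctan(4628/1500) = 72.04°

72.04°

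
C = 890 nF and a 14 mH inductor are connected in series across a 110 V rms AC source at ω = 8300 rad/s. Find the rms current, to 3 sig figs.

5.74 A

X_L = ωL = 116 Ω
X_C = 1/(ωC) = 135 Ω
Net reactance X = X_L − X_C = -19.2 Ω
Z = − j19.2 Ω
|Z| = √(0² + 19.2²) = 19.2 Ω
I = V/|Z| = 110/19.2 = 5.74 A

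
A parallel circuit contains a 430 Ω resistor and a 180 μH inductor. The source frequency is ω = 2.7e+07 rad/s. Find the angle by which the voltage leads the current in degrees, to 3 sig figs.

5.06°

X_L = ωL = 4860 Ω
Parallel: admittances add. Y = 1/R + 1/(jωL)
Y = (0.00233 − j0.000206) S
|Y| = 0.00233 S → |Z| = 1/|Y| = 428 Ω, ∠Z = −∠Y = 5.06°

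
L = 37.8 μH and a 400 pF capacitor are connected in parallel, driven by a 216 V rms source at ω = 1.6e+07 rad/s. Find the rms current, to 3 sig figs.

1.03 A

X_L = ωL = 605 Ω
X_C = 1/(ωC) = 156 Ω
Parallel: admittances add. Y = 1/(jωL) + jωC
Y = (0 + j0.00475) S
|Y| = 0.00475 S → |Z| = 1/|Y| = 211 Ω, ∠Z = −∠Y = -90.0°
I = V/|Z| = 216/211 = 1.03 A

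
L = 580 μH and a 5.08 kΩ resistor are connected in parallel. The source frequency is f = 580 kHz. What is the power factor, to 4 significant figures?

0.3842

ω = 2πf = 3.644e+06 rad/s
X_L = ωL = 2114 Ω
Parallel: admittances add. Y = 1/R + 1/(jωL)
Y = (0.0001969 − j0.0004731) S
|Y| = 0.0005124 S → |Z| = 1/|Y| = 1951 Ω, ∠Z = −∠Y = 67.41°
cos φ = cos(67.41°) = 0.3842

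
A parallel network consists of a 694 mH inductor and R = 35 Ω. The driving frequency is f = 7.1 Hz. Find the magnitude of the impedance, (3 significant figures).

ω = 2πf = 44.61 rad/s
X_L = ωL = 31.0 Ω
Parallel: admittances add. Y = 1/R + 1/(jωL)
Y = (0.0286 − j0.0323) S
|Y| = 0.0431 S → |Z| = 1/|Y| = 23.2 Ω, ∠Z = −∠Y = 48.5°

23.2 Ω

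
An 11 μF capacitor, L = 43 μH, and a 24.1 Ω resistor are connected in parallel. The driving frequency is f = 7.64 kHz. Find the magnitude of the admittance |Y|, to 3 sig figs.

ω = 2πf = 48000 rad/s
X_L = ωL = 2.06 Ω
X_C = 1/(ωC) = 1.89 Ω
Parallel: admittances add. Y = 1/R + 1/(jωL) + jωC
Y = (0.0415 + j0.0436) S
|Y| = 0.0602 S → |Z| = 1/|Y| = 16.6 Ω, ∠Z = −∠Y = -46.4°

60.2 mS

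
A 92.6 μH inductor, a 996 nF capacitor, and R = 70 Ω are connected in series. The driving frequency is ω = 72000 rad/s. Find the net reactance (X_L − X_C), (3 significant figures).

X_L = ωL = 6.67 Ω
X_C = 1/(ωC) = 13.9 Ω
X = 6.67 − 13.9 = -7.28 Ω

-7.28 Ω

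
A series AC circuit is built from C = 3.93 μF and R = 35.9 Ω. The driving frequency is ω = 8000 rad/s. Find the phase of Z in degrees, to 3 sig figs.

X_C = 1/(ωC) = 31.8 Ω
Z = 35.9 − j31.8 Ω
|Z| = √(35.9² + 31.8²) = 48.0 Ω
∠Z = arctan(-31.8/35.9) = -41.5°

-41.5°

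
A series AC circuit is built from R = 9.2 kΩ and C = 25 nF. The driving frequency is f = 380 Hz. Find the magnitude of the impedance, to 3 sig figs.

19100 Ω

ω = 2πf = 2388 rad/s
X_C = 1/(ωC) = 16800 Ω
Z = 9200 − j16800 Ω
|Z| = √(9200² + 16800²) = 19100 Ω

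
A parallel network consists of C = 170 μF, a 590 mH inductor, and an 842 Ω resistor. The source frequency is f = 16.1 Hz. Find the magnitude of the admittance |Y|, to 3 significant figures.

ω = 2πf = 101.2 rad/s
X_L = ωL = 59.7 Ω
X_C = 1/(ωC) = 58.1 Ω
Parallel: admittances add. Y = 1/R + 1/(jωL) + jωC
Y = (0.00119 + j0.000442) S
|Y| = 0.00127 S → |Z| = 1/|Y| = 789 Ω, ∠Z = −∠Y = -20.4°

1.27 mS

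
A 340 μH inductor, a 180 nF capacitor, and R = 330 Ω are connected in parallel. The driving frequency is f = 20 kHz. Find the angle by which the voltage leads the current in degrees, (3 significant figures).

14.5°

ω = 2πf = 125700 rad/s
X_L = ωL = 42.7 Ω
X_C = 1/(ωC) = 44.2 Ω
Parallel: admittances add. Y = 1/R + 1/(jωL) + jωC
Y = (0.00303 − j0.000786) S
|Y| = 0.00313 S → |Z| = 1/|Y| = 319 Ω, ∠Z = −∠Y = 14.5°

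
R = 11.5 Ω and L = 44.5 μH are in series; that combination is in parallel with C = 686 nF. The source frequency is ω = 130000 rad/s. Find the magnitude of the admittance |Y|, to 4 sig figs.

88.10 mS

X_L = ωL = 5.785 Ω
X_C = 1/(ωC) = 11.21 Ω
Branch 1 (R+jX_L): Z₁ = 11.50 + j5.785 Ω, |Z₁| = 12.87 Ω
Branch 2 (−jX_C): Z₂ = −j11.21 Ω
Parallel: Z = Z₁Z₂/(Z₁+Z₂), |Z| = 11.35 Ω, ∠Z = -38.03°
|Y| = 1/|Z| = 88.10 mS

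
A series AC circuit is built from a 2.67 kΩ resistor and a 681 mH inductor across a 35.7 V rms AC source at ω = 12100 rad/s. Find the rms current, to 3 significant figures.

X_L = ωL = 8240 Ω
Z = 2670 + j8240 Ω
|Z| = √(2670² + 8240²) = 8660 Ω
I = V/|Z| = 35.7/8660 = 4.12 mA

4.12 mA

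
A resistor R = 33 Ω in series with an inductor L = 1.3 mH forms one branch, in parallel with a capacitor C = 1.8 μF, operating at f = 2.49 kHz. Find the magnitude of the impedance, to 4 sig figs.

ω = 2πf = 15650 rad/s
X_L = ωL = 20.34 Ω
X_C = 1/(ωC) = 35.51 Ω
Branch 1 (R+jX_L): Z₁ = 33.00 + j20.34 Ω, |Z₁| = 38.76 Ω
Branch 2 (−jX_C): Z₂ = −j35.51 Ω
Parallel: Z = Z₁Z₂/(Z₁+Z₂), |Z| = 37.90 Ω, ∠Z = -33.66°

37.90 Ω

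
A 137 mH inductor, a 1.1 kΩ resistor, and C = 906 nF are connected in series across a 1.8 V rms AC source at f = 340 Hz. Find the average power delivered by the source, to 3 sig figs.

ω = 2πf = 2136 rad/s
X_L = ωL = 293 Ω
X_C = 1/(ωC) = 517 Ω
Net reactance X = X_L − X_C = -224 Ω
Z = 1100 − j224 Ω
|Z| = √(1100² + 224²) = 1120 Ω
∠Z = arctan(-224/1100) = -11.5°
I = V/|Z| = 1.60 mA
P = VI cos φ = 1.8 × 0.00160 × cos(-11.5°) = 2.83 mW

2.83 mW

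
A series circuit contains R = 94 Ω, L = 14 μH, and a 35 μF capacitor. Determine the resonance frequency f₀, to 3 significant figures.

7.19 kHz

ω₀ = 1/√(LC) = 1/√(1.4e-05 × 3.5e-05) = 45180 rad/s
f₀ = ω₀/(2π) = 7.19 kHz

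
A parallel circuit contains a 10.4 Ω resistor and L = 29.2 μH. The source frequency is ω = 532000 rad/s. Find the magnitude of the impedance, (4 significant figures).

8.642 Ω

X_L = ωL = 15.53 Ω
Parallel: admittances add. Y = 1/R + 1/(jωL)
Y = (0.09615 − j0.06437) S
|Y| = 0.1157 S → |Z| = 1/|Y| = 8.642 Ω, ∠Z = −∠Y = 33.80°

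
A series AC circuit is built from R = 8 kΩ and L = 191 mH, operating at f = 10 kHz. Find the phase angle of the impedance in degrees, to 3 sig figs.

56.3°

ω = 2πf = 62830 rad/s
X_L = ωL = 12000 Ω
Z = 8000 + j12000 Ω
|Z| = √(8000² + 12000²) = 14400 Ω
∠Z = arctan(12000/8000) = 56.3°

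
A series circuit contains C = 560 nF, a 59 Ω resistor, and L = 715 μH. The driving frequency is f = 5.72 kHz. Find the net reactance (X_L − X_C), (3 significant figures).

ω = 2πf = 35940 rad/s
X_L = ωL = 25.7 Ω
X_C = 1/(ωC) = 49.7 Ω
X = 25.7 − 49.7 = -24.0 Ω

-24.0 Ω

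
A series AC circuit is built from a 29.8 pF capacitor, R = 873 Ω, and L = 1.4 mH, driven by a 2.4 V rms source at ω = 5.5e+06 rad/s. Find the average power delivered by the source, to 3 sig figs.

X_L = ωL = 7700 Ω
X_C = 1/(ωC) = 6100 Ω
Net reactance X = X_L − X_C = 1600 Ω
Z = 873 + j1600 Ω
|Z| = √(873² + 1600²) = 1820 Ω
∠Z = arctan(1600/873) = 61.4°
I = V/|Z| = 1.32 mA
P = VI cos φ = 2.4 × 0.00132 × cos(61.4°) = 1.52 mW

1.52 mW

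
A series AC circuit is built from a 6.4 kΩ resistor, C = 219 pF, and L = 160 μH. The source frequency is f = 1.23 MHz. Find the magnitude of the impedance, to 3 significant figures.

6430 Ω

ω = 2πf = 7.728e+06 rad/s
X_L = ωL = 1240 Ω
X_C = 1/(ωC) = 591 Ω
Net reactance X = X_L − X_C = 646 Ω
Z = 6400 + j646 Ω
|Z| = √(6400² + 646²) = 6430 Ω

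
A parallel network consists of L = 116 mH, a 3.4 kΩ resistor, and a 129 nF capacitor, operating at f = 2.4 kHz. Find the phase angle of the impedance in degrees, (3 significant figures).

ω = 2πf = 15080 rad/s
X_L = ωL = 1750 Ω
X_C = 1/(ωC) = 514 Ω
Parallel: admittances add. Y = 1/R + 1/(jωL) + jωC
Y = (0.000294 + j0.00137) S
|Y| = 0.00140 S → |Z| = 1/|Y| = 712 Ω, ∠Z = −∠Y = -77.9°

-77.9°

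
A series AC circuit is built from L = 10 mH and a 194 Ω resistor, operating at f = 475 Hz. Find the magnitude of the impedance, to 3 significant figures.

196 Ω

ω = 2πf = 2985 rad/s
X_L = ωL = 29.8 Ω
Z = 194 + j29.8 Ω
|Z| = √(194² + 29.8²) = 196 Ω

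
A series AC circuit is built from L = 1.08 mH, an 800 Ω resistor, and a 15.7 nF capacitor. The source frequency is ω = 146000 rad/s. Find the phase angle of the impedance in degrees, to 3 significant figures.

X_L = ωL = 158 Ω
X_C = 1/(ωC) = 436 Ω
Net reactance X = X_L − X_C = -279 Ω
Z = 800 − j279 Ω
|Z| = √(800² + 279²) = 847 Ω
∠Z = arctan(-279/800) = -19.2°

-19.2°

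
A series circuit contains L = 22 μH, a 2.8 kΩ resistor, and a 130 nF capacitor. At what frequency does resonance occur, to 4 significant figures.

ω₀ = 1/√(LC) = 1/√(2.2e-05 × 1.3e-07) = 591300 rad/s
f₀ = ω₀/(2π) = 94.11 kHz

94.11 kHz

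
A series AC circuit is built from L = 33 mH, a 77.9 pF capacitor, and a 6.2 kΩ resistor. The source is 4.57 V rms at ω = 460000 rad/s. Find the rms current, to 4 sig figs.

X_L = ωL = 15180 Ω
X_C = 1/(ωC) = 27910 Ω
Net reactance X = X_L − X_C = -12730 Ω
Z = 6200 − j12730 Ω
|Z| = √(6200² + 12730²) = 14160 Ω
I = V/|Z| = 4.57/14160 = 322.8 μA

322.8 μA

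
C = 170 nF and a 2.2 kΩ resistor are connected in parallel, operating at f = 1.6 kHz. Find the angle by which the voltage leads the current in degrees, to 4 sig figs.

ω = 2πf = 10050 rad/s
X_C = 1/(ωC) = 585.1 Ω
Parallel: admittances add. Y = 1/R + jωC
Y = (0.0004545 + j0.001709) S
|Y| = 0.001768 S → |Z| = 1/|Y| = 565.5 Ω, ∠Z = −∠Y = -75.11°

-75.11°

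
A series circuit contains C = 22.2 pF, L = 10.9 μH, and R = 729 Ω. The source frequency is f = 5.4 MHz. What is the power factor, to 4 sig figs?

ω = 2πf = 3.393e+07 rad/s
X_L = ωL = 369.8 Ω
X_C = 1/(ωC) = 1328 Ω
Net reactance X = X_L − X_C = -957.8 Ω
Z = 729.0 − j957.8 Ω
|Z| = √(729.0² + 957.8²) = 1204 Ω
∠Z = arctan(-957.8/729.0) = -52.72°
cos φ = cos(-52.72°) = 0.6057

0.6057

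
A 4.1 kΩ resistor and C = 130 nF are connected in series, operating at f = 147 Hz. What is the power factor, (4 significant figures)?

0.4417

ω = 2πf = 923.6 rad/s
X_C = 1/(ωC) = 8328 Ω
Z = 4100 − j8328 Ω
|Z| = √(4100² + 8328²) = 9283 Ω
∠Z = arctan(-8328/4100) = -63.79°
cos φ = cos(-63.79°) = 0.4417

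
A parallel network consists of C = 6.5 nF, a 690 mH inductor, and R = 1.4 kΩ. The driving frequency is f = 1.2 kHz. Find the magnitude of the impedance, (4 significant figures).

1373 Ω

ω = 2πf = 7540 rad/s
X_L = ωL = 5202 Ω
X_C = 1/(ωC) = 20400 Ω
Parallel: admittances add. Y = 1/R + 1/(jωL) + jωC
Y = (0.0007143 − j0.0001432) S
|Y| = 0.0007285 S → |Z| = 1/|Y| = 1373 Ω, ∠Z = −∠Y = 11.34°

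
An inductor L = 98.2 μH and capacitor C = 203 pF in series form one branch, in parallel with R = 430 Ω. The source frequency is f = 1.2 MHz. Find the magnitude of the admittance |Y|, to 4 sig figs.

ω = 2πf = 7.54e+06 rad/s
X_L = ωL = 740.4 Ω
X_C = 1/(ωC) = 653.3 Ω
Branch 1: Z₁ = R = 430.0 Ω
Branch 2 (series LC): Z₂ = j(X_L − X_C) = j87.07 Ω
Parallel: Z = Z₁Z₂/(Z₁+Z₂), |Z| = 85.33 Ω, ∠Z = 78.55°
|Y| = 1/|Z| = 11.72 mS

11.72 mS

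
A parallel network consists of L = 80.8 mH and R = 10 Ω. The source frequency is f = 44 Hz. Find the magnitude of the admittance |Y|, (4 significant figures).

109.6 mS

ω = 2πf = 276.5 rad/s
X_L = ωL = 22.34 Ω
Parallel: admittances add. Y = 1/R + 1/(jωL)
Y = (0.1000 − j0.04477) S
|Y| = 0.1096 S → |Z| = 1/|Y| = 9.127 Ω, ∠Z = −∠Y = 24.12°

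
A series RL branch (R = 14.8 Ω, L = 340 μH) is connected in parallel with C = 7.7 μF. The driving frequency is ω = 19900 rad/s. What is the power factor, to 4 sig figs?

X_L = ωL = 6.766 Ω
X_C = 1/(ωC) = 6.526 Ω
Branch 1 (R+jX_L): Z₁ = 14.80 + j6.766 Ω, |Z₁| = 16.27 Ω
Branch 2 (−jX_C): Z₂ = −j6.526 Ω
Parallel: Z = Z₁Z₂/(Z₁+Z₂), |Z| = 7.175 Ω, ∠Z = -66.36°
cos φ = cos(-66.36°) = 0.4010

0.4010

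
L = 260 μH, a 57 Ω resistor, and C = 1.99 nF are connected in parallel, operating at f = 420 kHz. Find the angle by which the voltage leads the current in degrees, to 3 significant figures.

-12.2°

ω = 2πf = 2.639e+06 rad/s
X_L = ωL = 686 Ω
X_C = 1/(ωC) = 190 Ω
Parallel: admittances add. Y = 1/R + 1/(jωL) + jωC
Y = (0.0175 + j0.00379) S
|Y| = 0.0179 S → |Z| = 1/|Y| = 55.7 Ω, ∠Z = −∠Y = -12.2°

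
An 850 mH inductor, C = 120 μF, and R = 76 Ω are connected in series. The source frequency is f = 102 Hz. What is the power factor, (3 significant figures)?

0.141

ω = 2πf = 640.9 rad/s
X_L = ωL = 545 Ω
X_C = 1/(ωC) = 13.0 Ω
Net reactance X = X_L − X_C = 532 Ω
Z = 76.0 + j532 Ω
|Z| = √(76.0² + 532²) = 537 Ω
∠Z = arctan(532/76.0) = 81.9°
cos φ = cos(81.9°) = 0.141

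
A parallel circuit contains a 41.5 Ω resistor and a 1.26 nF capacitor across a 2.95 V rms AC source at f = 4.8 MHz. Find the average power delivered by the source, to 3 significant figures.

210 mW

ω = 2πf = 3.016e+07 rad/s
X_C = 1/(ωC) = 26.3 Ω
Parallel: admittances add. Y = 1/R + jωC
Y = (0.0241 + j0.0380) S
|Y| = 0.0450 S → |Z| = 1/|Y| = 22.2 Ω, ∠Z = −∠Y = -57.6°
I = V/|Z| = 133 mA
P = VI cos φ = 2.95 × 0.133 × cos(-57.6°) = 210 mW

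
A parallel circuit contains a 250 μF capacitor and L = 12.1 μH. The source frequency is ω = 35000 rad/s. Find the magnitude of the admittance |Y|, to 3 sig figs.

X_L = ωL = 0.423 Ω
X_C = 1/(ωC) = 0.114 Ω
Parallel: admittances add. Y = 1/(jωL) + jωC
Y = (0 + j6.39) S
|Y| = 6.39 S → |Z| = 1/|Y| = 0.157 Ω, ∠Z = −∠Y = -90.0°

6.39 S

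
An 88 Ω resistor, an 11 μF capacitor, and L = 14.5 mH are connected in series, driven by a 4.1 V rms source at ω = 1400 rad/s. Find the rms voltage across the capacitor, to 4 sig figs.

X_L = ωL = 20.30 Ω
X_C = 1/(ωC) = 64.94 Ω
Net reactance X = X_L − X_C = -44.64 Ω
Z = 88.00 − j44.64 Ω
|Z| = √(88.00² + 44.64²) = 98.67 Ω
I = V/|Z| = 41.55 mA
V_C = I·|Z_C| = 0.04155 × 64.94 = 2.698 V

2.698 V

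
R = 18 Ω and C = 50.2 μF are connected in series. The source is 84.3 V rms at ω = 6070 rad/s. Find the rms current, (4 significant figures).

4.607 A

X_C = 1/(ωC) = 3.282 Ω
Z = 18.00 − j3.282 Ω
|Z| = √(18.00² + 3.282²) = 18.30 Ω
I = V/|Z| = 84.3/18.30 = 4.607 A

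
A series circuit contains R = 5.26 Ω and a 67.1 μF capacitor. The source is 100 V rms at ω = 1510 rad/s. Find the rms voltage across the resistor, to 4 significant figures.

47.03 V

X_C = 1/(ωC) = 9.870 Ω
Z = 5.260 − j9.870 Ω
|Z| = √(5.260² + 9.870²) = 11.18 Ω
I = V/|Z| = 8.942 A
V_R = I·|Z_R| = 8.942 × 5.260 = 47.03 V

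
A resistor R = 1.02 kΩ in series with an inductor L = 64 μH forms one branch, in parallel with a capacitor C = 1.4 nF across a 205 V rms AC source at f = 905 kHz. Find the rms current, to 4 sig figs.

ω = 2πf = 5.686e+06 rad/s
X_L = ωL = 363.9 Ω
X_C = 1/(ωC) = 125.6 Ω
Branch 1 (R+jX_L): Z₁ = 1020 + j363.9 Ω, |Z₁| = 1083 Ω
Branch 2 (−jX_C): Z₂ = −j125.6 Ω
Parallel: Z = Z₁Z₂/(Z₁+Z₂), |Z| = 129.9 Ω, ∠Z = -83.51°
I = V/|Z| = 205/129.9 = 1.578 A

1.578 A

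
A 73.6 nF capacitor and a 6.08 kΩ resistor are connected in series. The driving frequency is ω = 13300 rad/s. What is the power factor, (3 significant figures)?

0.986

X_C = 1/(ωC) = 1020 Ω
Z = 6080 − j1020 Ω
|Z| = √(6080² + 1020²) = 6170 Ω
∠Z = arctan(-1020/6080) = -9.54°
cos φ = cos(-9.54°) = 0.986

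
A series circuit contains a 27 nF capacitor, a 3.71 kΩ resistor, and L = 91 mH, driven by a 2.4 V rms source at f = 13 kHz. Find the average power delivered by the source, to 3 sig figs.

342 μW

ω = 2πf = 81680 rad/s
X_L = ωL = 7430 Ω
X_C = 1/(ωC) = 453 Ω
Net reactance X = X_L − X_C = 6980 Ω
Z = 3710 + j6980 Ω
|Z| = √(3710² + 6980²) = 7900 Ω
∠Z = arctan(6980/3710) = 62.0°
I = V/|Z| = 304 μA
P = VI cos φ = 2.4 × 0.000304 × cos(62.0°) = 342 μW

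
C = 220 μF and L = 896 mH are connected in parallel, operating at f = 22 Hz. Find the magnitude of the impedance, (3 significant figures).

44.8 Ω

ω = 2πf = 138.2 rad/s
X_L = ωL = 124 Ω
X_C = 1/(ωC) = 32.9 Ω
Parallel: admittances add. Y = 1/(jωL) + jωC
Y = (0 + j0.0223) S
|Y| = 0.0223 S → |Z| = 1/|Y| = 44.8 Ω, ∠Z = −∠Y = -90.0°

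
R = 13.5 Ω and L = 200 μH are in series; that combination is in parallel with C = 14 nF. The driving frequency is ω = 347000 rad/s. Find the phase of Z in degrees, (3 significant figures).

73.3°

X_L = ωL = 69.4 Ω
X_C = 1/(ωC) = 206 Ω
Branch 1 (R+jX_L): Z₁ = 13.5 + j69.4 Ω, |Z₁| = 70.7 Ω
Branch 2 (−jX_C): Z₂ = −j206 Ω
Parallel: Z = Z₁Z₂/(Z₁+Z₂), |Z| = 106 Ω, ∠Z = 73.3°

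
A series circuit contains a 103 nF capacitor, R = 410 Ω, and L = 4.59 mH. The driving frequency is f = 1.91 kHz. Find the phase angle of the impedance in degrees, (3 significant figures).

ω = 2πf = 12000 rad/s
X_L = ωL = 55.1 Ω
X_C = 1/(ωC) = 809 Ω
Net reactance X = X_L − X_C = -754 Ω
Z = 410 − j754 Ω
|Z| = √(410² + 754²) = 858 Ω
∠Z = arctan(-754/410) = -61.5°

-61.5°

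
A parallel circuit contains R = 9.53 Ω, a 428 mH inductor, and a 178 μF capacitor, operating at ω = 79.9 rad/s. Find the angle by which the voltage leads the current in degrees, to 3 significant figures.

8.15°

X_L = ωL = 34.2 Ω
X_C = 1/(ωC) = 70.3 Ω
Parallel: admittances add. Y = 1/R + 1/(jωL) + jωC
Y = (0.105 − j0.0150) S
|Y| = 0.106 S → |Z| = 1/|Y| = 9.43 Ω, ∠Z = −∠Y = 8.15°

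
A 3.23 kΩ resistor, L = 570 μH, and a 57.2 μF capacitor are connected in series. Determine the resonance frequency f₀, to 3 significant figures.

ω₀ = 1/√(LC) = 1/√(0.00057 × 5.72e-05) = 5538 rad/s
f₀ = ω₀/(2π) = 881 Hz

881 Hz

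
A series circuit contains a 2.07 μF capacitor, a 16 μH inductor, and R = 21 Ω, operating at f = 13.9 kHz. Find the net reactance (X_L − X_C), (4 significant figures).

-4.134 Ω

ω = 2πf = 87340 rad/s
X_L = ωL = 1.397 Ω
X_C = 1/(ωC) = 5.531 Ω
X = 1.397 − 5.531 = -4.134 Ω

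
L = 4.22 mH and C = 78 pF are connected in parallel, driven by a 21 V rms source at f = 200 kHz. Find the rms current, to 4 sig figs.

1.902 mA

ω = 2πf = 1.257e+06 rad/s
X_L = ωL = 5303 Ω
X_C = 1/(ωC) = 10200 Ω
Parallel: admittances add. Y = 1/(jωL) + jωC
Y = (0 − j9.055e-05) S
|Y| = 9.055e-05 S → |Z| = 1/|Y| = 11040 Ω, ∠Z = −∠Y = 90.00°
I = V/|Z| = 21/11040 = 1.902 mA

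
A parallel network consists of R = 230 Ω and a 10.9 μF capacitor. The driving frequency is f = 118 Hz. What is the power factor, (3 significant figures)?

ω = 2πf = 741.4 rad/s
X_C = 1/(ωC) = 124 Ω
Parallel: admittances add. Y = 1/R + jωC
Y = (0.00435 + j0.00808) S
|Y| = 0.00918 S → |Z| = 1/|Y| = 109 Ω, ∠Z = −∠Y = -61.7°
cos φ = cos(-61.7°) = 0.474

0.474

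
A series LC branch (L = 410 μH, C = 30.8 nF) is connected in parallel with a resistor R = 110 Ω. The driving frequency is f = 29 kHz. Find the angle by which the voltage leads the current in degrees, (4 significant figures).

-46.75°

ω = 2πf = 182200 rad/s
X_L = ωL = 74.71 Ω
X_C = 1/(ωC) = 178.2 Ω
Branch 1: Z₁ = R = 110.0 Ω
Branch 2 (series LC): Z₂ = j(X_L − X_C) = −j103.5 Ω
Parallel: Z = Z₁Z₂/(Z₁+Z₂), |Z| = 75.37 Ω, ∠Z = -46.75°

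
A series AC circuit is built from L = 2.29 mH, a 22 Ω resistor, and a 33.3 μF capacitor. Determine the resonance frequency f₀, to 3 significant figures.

576 Hz

ω₀ = 1/√(LC) = 1/√(0.00229 × 3.33e-05) = 3621 rad/s
f₀ = ω₀/(2π) = 576 Hz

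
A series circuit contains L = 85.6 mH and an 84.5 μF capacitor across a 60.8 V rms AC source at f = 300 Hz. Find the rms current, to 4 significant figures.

392.1 mA

ω = 2πf = 1885 rad/s
X_L = ωL = 161.4 Ω
X_C = 1/(ωC) = 6.278 Ω
Net reactance X = X_L − X_C = 155.1 Ω
Z = j155.1 Ω
|Z| = √(0² + 155.1²) = 155.1 Ω
I = V/|Z| = 60.8/155.1 = 392.1 mA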